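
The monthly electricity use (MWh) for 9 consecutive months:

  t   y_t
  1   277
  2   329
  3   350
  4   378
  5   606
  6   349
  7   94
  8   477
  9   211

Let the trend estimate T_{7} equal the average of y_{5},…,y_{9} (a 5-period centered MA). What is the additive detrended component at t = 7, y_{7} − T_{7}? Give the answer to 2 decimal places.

Trend T_7 = (606 + 349 + 94 + 477 + 211) / 5 = 1737/5 = 347.4000
Detrended value: 94 − 347.4000 = -253.40

-253.40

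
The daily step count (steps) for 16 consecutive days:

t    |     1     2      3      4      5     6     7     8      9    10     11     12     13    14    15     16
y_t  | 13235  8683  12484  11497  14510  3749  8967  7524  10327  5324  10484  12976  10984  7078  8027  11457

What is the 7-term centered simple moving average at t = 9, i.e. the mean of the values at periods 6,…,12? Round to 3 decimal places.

Sum of periods 6–12: 3749 + 8967 + 7524 + 10327 + 5324 + 10484 + 12976 = 59351
Divide by 7: 59351 / 7 = 8478.714

8478.714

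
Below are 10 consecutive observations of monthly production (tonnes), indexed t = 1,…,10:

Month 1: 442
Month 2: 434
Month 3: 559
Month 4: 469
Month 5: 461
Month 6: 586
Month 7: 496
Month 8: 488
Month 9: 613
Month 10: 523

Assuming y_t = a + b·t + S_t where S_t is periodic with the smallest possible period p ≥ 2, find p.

First differences y_{t+1} − y_t: -8, 125, -90, -8, 125, -90, -8, 125, …
The difference pattern repeats every 3 terms and not for any smaller step, so p = 3.

3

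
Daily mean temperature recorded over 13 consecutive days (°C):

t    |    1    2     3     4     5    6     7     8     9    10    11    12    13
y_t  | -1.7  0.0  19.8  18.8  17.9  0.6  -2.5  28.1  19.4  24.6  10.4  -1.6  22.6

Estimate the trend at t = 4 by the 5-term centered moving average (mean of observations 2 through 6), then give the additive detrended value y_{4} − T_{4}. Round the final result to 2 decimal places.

Trend T_4 = (0.0 + 19.8 + 18.8 + 17.9 + 0.6) / 5 = 57.1/5 = 11.4200
Detrended value: 18.8 − 11.4200 = 7.38

7.38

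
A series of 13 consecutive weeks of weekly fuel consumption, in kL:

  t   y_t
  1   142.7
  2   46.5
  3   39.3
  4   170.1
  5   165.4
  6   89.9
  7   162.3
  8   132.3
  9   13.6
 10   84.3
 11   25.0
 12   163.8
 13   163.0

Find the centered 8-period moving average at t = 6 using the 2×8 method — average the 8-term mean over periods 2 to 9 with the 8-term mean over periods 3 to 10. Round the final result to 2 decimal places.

104.79

Sum over 2–9: 46.5 + 39.3 + 170.1 + 165.4 + 89.9 + 162.3 + 132.3 + 13.6 = 819.4
Sum over 3–10: 39.3 + 170.1 + 165.4 + 89.9 + 162.3 + 132.3 + 13.6 + 84.3 = 857.2
CMA at t=6 = (819.4 + 857.2) / (2·8) = 1676.6 / 16 = 104.79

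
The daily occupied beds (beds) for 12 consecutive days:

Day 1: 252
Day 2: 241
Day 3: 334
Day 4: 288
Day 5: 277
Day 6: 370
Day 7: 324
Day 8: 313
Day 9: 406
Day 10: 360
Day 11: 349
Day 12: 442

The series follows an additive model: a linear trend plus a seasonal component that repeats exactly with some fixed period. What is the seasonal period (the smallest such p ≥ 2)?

3

First differences y_{t+1} − y_t: -11, 93, -46, -11, 93, -46, -11, 93, …
The difference pattern repeats every 3 terms and not for any smaller step, so p = 3.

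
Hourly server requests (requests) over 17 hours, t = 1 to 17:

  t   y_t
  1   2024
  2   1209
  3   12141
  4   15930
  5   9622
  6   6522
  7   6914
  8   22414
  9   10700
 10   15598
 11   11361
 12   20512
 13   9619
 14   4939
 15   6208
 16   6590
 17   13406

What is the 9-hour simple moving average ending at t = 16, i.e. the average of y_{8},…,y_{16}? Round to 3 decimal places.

Sum of periods 8–16: 22414 + 10700 + 15598 + 11361 + 20512 + 9619 + 4939 + 6208 + 6590 = 107941
Divide by 9: 107941 / 9 = 11993.444

11993.444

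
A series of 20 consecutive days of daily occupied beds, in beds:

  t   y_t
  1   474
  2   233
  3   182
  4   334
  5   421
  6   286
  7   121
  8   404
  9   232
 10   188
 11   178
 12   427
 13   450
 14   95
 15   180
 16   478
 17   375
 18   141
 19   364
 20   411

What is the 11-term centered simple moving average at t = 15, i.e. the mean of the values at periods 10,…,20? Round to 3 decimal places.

Sum of periods 10–20: 188 + 178 + 427 + 450 + 95 + 180 + 478 + 375 + 141 + 364 + 411 = 3287
Divide by 11: 3287 / 11 = 298.818

298.818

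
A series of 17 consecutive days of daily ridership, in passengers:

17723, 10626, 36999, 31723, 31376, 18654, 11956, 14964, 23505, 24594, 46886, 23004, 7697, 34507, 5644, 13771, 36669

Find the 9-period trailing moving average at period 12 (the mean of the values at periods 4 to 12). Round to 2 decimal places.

Sum of periods 4–12: 31723 + 31376 + 18654 + 11956 + 14964 + 23505 + 24594 + 46886 + 23004 = 226662
Divide by 9: 226662 / 9 = 25184.67

25184.67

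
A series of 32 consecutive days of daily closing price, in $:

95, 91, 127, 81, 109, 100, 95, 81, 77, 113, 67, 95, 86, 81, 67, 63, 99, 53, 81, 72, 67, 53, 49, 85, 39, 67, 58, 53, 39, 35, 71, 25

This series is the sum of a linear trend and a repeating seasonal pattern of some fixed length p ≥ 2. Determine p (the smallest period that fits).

First differences y_{t+1} − y_t: -4, 36, -46, 28, -9, -5, -14, -4, 36, -46, 28, -9, -5, -14, -4, 36, …
The difference pattern repeats every 7 terms and not for any smaller step, so p = 7.

7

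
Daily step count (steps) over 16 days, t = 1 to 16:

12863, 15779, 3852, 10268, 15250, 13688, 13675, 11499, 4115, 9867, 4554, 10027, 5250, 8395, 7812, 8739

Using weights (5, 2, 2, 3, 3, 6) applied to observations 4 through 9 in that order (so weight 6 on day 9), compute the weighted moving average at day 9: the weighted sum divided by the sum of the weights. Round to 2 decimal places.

Weighted sum: 5·10268 + 2·15250 + 2·13688 + 3·13675 + 3·11499 + 6·4115 = 51340 + 30500 + 27376 + 41025 + 34497 + 24690 = 209428
Weight total: 5 + 2 + 2 + 3 + 3 + 6 = 21
WMA = 209428 / 21 = 9972.76

9972.76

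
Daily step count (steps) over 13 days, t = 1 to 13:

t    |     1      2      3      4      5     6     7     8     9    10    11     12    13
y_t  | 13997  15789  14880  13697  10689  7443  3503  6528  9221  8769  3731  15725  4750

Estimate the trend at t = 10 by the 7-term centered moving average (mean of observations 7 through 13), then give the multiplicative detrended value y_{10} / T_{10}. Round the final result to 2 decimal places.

1.18

Trend T_10 = (3503 + 6528 + 9221 + 8769 + 3731 + 15725 + 4750) / 7 = 52227/7 = 7461.0000
Ratio to trend: 8769 / 7461.0000 = 1.18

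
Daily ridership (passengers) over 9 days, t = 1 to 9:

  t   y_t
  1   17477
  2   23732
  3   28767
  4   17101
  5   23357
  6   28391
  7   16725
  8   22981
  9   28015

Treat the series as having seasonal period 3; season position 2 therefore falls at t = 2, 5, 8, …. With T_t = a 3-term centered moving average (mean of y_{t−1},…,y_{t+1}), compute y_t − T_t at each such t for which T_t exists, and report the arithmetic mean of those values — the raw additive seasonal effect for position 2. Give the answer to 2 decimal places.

Season position 2 occurs at t = 2, 5, 8 (where T_t is defined).
t=2: T_2 = 23325.3333; y_2 − T_2 = 23732 − 23325.3333 = 406.6667
t=5: T_5 = 22949.6667; y_5 − T_5 = 23357 − 22949.6667 = 407.3333
t=8: T_8 = 22573.6667; y_8 − T_8 = 22981 − 22573.6667 = 407.3333
Mean deviation: (406.6667 + 407.3333 + 407.3333) / 3 = 407.11

407.11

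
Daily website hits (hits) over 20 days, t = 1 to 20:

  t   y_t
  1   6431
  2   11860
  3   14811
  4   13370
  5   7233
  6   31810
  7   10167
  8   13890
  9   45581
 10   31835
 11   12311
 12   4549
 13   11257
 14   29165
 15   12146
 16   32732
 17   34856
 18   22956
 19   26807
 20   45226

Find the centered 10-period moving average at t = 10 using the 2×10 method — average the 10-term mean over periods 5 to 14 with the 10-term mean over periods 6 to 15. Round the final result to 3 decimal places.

Sum over 5–14: 7233 + 31810 + 10167 + 13890 + 45581 + 31835 + 12311 + 4549 + 11257 + 29165 = 197798
Sum over 6–15: 31810 + 10167 + 13890 + 45581 + 31835 + 12311 + 4549 + 11257 + 29165 + 12146 = 202711
CMA at t=10 = (197798 + 202711) / (2·10) = 400509 / 20 = 20025.450

20025.450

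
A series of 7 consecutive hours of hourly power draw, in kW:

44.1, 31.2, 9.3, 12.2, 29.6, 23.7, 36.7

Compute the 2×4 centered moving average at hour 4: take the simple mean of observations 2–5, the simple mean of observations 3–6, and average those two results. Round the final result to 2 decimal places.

Sum over 2–5: 31.2 + 9.3 + 12.2 + 29.6 = 82.3
Sum over 3–6: 9.3 + 12.2 + 29.6 + 23.7 = 74.8
CMA at t=4 = (82.3 + 74.8) / (2·4) = 157.1 / 8 = 19.64

19.64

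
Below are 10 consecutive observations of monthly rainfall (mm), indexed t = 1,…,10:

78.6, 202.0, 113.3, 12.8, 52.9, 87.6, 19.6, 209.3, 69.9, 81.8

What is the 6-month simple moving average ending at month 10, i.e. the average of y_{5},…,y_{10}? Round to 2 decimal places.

Sum of periods 5–10: 52.9 + 87.6 + 19.6 + 209.3 + 69.9 + 81.8 = 521.1
Divide by 6: 521.1 / 6 = 86.85

86.85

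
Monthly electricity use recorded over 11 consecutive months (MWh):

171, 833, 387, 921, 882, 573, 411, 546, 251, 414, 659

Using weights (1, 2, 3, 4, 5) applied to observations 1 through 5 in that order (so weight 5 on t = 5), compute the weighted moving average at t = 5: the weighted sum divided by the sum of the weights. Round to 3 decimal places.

Weighted sum: 1·171 + 2·833 + 3·387 + 4·921 + 5·882 = 171 + 1666 + 1161 + 3684 + 4410 = 11092
Weight total: 1 + 2 + 3 + 4 + 5 = 15
WMA = 11092 / 15 = 739.467

739.467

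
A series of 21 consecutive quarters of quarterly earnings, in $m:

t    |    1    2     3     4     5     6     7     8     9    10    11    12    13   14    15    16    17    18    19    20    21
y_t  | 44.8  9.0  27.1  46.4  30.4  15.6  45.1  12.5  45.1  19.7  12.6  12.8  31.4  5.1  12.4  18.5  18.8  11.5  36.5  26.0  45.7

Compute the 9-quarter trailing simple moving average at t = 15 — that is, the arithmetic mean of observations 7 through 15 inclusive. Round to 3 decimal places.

Sum of periods 7–15: 45.1 + 12.5 + 45.1 + 19.7 + 12.6 + 12.8 + 31.4 + 5.1 + 12.4 = 196.7
Divide by 9: 196.7 / 9 = 21.856

21.856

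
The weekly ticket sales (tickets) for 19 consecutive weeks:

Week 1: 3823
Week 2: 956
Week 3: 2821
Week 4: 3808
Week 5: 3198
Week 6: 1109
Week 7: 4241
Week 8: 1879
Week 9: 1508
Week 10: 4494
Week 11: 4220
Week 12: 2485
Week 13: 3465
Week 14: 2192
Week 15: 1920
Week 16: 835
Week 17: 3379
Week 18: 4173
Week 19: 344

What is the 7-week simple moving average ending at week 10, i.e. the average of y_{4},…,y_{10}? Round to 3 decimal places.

Sum of periods 4–10: 3808 + 3198 + 1109 + 4241 + 1879 + 1508 + 4494 = 20237
Divide by 7: 20237 / 7 = 2891.000

2891.000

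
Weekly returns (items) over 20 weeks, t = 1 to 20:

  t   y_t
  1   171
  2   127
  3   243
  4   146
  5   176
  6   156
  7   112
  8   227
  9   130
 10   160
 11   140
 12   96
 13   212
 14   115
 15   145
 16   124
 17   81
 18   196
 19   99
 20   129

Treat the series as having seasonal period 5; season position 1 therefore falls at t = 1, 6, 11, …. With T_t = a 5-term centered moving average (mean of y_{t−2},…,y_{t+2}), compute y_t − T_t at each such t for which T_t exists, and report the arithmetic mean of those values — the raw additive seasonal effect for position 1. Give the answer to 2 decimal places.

Season position 1 occurs at t = 6, 11, 16 (where T_t is defined).
t=6: T_6 = 163.4000; y_6 − T_6 = 156 − 163.4000 = -7.4000
t=11: T_11 = 147.6000; y_11 − T_11 = 140 − 147.6000 = -7.6000
t=16: T_16 = 132.2000; y_16 − T_16 = 124 − 132.2000 = -8.2000
Mean deviation: (-7.4000 + -7.6000 + -8.2000) / 3 = -7.73

-7.73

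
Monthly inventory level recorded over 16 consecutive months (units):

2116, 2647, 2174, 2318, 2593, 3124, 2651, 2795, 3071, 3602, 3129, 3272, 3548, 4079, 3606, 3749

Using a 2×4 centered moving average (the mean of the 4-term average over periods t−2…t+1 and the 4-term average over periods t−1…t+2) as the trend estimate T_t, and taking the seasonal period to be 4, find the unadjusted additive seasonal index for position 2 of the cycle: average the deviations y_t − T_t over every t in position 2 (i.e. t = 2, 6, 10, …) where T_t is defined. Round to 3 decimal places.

393.042

Season position 2 occurs at t = 6, 10, 14 (where T_t is defined).
t=6: T_6 = 2731.12500; y_6 − T_6 = 3124 − 2731.12500 = 392.87500
t=10: T_10 = 3208.87500; y_10 − T_10 = 3602 − 3208.87500 = 393.12500
t=14: T_14 = 3685.87500; y_14 − T_14 = 4079 − 3685.87500 = 393.12500
Mean deviation: (392.87500 + 393.12500 + 393.12500) / 3 = 393.042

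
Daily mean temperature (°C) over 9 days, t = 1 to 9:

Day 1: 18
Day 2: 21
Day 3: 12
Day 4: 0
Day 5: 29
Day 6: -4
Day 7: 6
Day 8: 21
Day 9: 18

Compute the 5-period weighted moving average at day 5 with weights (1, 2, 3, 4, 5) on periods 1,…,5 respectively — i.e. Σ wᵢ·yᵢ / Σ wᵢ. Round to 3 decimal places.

16.067

Weighted sum: 1·18 + 2·21 + 3·12 + 4·0 + 5·29 = 18 + 42 + 36 + 0 + 145 = 241
Weight total: 1 + 2 + 3 + 4 + 5 = 15
WMA = 241 / 15 = 16.067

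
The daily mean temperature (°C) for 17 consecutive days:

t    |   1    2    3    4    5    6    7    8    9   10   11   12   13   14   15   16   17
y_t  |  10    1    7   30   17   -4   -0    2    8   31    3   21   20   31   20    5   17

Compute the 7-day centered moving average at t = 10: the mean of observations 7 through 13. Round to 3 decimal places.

Sum of periods 7–13: (-0) + 2 + 8 + 31 + 3 + 21 + 20 = 85
Divide by 7: 85 / 7 = 12.143

12.143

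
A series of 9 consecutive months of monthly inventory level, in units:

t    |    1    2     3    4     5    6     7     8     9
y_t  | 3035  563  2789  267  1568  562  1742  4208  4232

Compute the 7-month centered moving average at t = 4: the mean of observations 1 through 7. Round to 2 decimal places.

Sum of periods 1–7: 3035 + 563 + 2789 + 267 + 1568 + 562 + 1742 = 10526
Divide by 7: 10526 / 7 = 1503.71

1503.71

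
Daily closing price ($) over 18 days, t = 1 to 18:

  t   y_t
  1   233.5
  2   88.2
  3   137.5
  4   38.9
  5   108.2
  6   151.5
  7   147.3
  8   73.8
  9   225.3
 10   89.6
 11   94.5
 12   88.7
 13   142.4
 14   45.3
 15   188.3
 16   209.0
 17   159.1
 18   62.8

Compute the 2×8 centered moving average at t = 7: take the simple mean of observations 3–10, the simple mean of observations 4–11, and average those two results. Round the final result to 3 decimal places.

Sum over 3–10: 137.5 + 38.9 + 108.2 + 151.5 + 147.3 + 73.8 + 225.3 + 89.6 = 972.1
Sum over 4–11: 38.9 + 108.2 + 151.5 + 147.3 + 73.8 + 225.3 + 89.6 + 94.5 = 929.1
CMA at t=7 = (972.1 + 929.1) / (2·8) = 1901.2 / 16 = 118.825

118.825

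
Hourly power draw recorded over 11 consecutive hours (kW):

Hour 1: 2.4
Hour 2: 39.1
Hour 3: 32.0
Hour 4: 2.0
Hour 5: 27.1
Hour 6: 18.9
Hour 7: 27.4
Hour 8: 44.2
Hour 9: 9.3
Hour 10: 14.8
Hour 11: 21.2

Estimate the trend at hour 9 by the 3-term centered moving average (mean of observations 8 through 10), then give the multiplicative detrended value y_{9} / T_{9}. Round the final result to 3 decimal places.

Trend T_9 = (44.2 + 9.3 + 14.8) / 3 = 68.3/3 = 22.76667
Ratio to trend: 9.3 / 22.76667 = 0.408

0.408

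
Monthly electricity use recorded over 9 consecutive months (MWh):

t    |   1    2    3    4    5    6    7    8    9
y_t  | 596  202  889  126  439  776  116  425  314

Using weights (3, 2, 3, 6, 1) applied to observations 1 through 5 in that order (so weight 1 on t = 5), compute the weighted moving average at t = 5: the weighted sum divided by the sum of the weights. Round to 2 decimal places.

Weighted sum: 3·596 + 2·202 + 3·889 + 6·126 + 1·439 = 1788 + 404 + 2667 + 756 + 439 = 6054
Weight total: 3 + 2 + 3 + 6 + 1 = 15
WMA = 6054 / 15 = 403.60

403.60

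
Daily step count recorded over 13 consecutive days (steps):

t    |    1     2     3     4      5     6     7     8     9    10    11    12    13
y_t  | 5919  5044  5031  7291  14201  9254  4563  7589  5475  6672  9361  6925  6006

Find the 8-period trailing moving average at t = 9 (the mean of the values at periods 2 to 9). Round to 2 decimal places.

Sum of periods 2–9: 5044 + 5031 + 7291 + 14201 + 9254 + 4563 + 7589 + 5475 = 58448
Divide by 8: 58448 / 8 = 7306.00

7306.00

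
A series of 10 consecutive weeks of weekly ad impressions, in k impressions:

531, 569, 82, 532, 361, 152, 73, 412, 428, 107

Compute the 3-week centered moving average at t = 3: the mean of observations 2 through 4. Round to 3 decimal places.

394.333

Sum of periods 2–4: 569 + 82 + 532 = 1183
Divide by 3: 1183 / 3 = 394.333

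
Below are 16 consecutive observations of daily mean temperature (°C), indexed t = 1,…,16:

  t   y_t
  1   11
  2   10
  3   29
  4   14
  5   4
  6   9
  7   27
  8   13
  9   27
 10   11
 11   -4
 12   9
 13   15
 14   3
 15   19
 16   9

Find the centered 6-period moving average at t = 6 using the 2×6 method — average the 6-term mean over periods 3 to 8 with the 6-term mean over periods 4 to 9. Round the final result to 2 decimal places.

Sum over 3–8: 29 + 14 + 4 + 9 + 27 + 13 = 96
Sum over 4–9: 14 + 4 + 9 + 27 + 13 + 27 = 94
CMA at t=6 = (96 + 94) / (2·6) = 190 / 12 = 15.83

15.83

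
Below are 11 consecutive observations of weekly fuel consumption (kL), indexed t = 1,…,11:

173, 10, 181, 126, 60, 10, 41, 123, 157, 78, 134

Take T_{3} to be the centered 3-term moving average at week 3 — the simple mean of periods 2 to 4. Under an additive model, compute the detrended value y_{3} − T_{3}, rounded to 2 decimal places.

Trend T_3 = (10 + 181 + 126) / 3 = 317/3 = 105.6667
Detrended value: 181 − 105.6667 = 75.33

75.33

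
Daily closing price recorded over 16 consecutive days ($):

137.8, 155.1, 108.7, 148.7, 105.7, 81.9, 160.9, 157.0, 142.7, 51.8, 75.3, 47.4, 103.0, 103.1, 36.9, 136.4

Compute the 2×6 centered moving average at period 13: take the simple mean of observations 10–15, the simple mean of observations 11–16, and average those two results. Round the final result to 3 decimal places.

Sum over 10–15: 51.8 + 75.3 + 47.4 + 103.0 + 103.1 + 36.9 = 417.5
Sum over 11–16: 75.3 + 47.4 + 103.0 + 103.1 + 36.9 + 136.4 = 502.1
CMA at t=13 = (417.5 + 502.1) / (2·6) = 919.6 / 12 = 76.633

76.633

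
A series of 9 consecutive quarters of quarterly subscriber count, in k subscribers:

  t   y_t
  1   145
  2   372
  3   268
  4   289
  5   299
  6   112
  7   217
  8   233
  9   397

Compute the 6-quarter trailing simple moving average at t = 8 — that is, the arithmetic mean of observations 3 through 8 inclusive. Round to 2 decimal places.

236.33

Sum of periods 3–8: 268 + 289 + 299 + 112 + 217 + 233 = 1418
Divide by 6: 1418 / 6 = 236.33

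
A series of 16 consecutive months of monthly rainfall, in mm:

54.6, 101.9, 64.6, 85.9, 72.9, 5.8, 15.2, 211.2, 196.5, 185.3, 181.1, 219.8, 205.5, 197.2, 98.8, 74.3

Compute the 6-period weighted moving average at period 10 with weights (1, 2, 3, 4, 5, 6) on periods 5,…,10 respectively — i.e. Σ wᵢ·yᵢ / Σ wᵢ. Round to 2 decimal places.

146.15

Weighted sum: 1·72.9 + 2·5.8 + 3·15.2 + 4·211.2 + 5·196.5 + 6·185.3 = 72.9 + 11.6 + 45.6 + 844.8 + 982.5 + 1111.8 = 3069.2
Weight total: 1 + 2 + 3 + 4 + 5 + 6 = 21
WMA = 3069.2 / 21 = 146.15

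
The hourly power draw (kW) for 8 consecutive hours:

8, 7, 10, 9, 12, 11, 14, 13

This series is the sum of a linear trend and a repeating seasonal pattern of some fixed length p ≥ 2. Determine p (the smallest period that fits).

First differences y_{t+1} − y_t: -1, 3, -1, 3, -1, 3, …
The difference pattern repeats every 2 terms and not for any smaller step, so p = 2.

2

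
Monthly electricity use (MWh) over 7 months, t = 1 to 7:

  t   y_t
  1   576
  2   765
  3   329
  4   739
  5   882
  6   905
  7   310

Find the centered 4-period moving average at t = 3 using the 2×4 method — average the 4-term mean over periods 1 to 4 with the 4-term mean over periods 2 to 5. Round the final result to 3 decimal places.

Sum over 1–4: 576 + 765 + 329 + 739 = 2409
Sum over 2–5: 765 + 329 + 739 + 882 = 2715
CMA at t=3 = (2409 + 2715) / (2·4) = 5124 / 8 = 640.500

640.500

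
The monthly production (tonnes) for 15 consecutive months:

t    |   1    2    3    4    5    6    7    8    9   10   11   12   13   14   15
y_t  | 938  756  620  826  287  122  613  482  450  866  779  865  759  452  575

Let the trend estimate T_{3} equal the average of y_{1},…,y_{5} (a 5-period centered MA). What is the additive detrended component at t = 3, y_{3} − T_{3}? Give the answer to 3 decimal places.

Trend T_3 = (938 + 756 + 620 + 826 + 287) / 5 = 3427/5 = 685.40000
Detrended value: 620 − 685.40000 = -65.400

-65.400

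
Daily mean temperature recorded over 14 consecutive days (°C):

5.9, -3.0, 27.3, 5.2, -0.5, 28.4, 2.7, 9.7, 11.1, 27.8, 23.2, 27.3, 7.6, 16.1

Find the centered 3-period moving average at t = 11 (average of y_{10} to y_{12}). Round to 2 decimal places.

26.10

Sum of periods 10–12: 27.8 + 23.2 + 27.3 = 78.3
Divide by 3: 78.3 / 3 = 26.10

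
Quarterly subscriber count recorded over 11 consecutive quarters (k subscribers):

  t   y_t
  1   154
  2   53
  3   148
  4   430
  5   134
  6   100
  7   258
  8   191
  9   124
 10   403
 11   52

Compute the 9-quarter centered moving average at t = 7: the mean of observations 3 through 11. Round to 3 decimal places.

Sum of periods 3–11: 148 + 430 + 134 + 100 + 258 + 191 + 124 + 403 + 52 = 1840
Divide by 9: 1840 / 9 = 204.444

204.444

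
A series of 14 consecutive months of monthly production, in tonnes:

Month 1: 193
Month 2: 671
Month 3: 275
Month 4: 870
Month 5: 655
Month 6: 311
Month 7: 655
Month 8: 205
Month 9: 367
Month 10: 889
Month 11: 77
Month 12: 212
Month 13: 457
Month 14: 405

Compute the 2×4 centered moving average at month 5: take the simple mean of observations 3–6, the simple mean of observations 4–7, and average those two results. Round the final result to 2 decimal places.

575.25

Sum over 3–6: 275 + 870 + 655 + 311 = 2111
Sum over 4–7: 870 + 655 + 311 + 655 = 2491
CMA at t=5 = (2111 + 2491) / (2·4) = 4602 / 8 = 575.25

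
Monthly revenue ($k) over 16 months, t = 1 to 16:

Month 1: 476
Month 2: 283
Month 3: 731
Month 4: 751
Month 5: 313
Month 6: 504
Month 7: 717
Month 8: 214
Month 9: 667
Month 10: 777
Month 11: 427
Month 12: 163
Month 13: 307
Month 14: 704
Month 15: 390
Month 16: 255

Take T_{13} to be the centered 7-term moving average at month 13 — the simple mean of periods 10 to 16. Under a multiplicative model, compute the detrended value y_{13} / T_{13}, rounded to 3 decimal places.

0.711

Trend T_13 = (777 + 427 + 163 + 307 + 704 + 390 + 255) / 7 = 3023/7 = 431.85714
Ratio to trend: 307 / 431.85714 = 0.711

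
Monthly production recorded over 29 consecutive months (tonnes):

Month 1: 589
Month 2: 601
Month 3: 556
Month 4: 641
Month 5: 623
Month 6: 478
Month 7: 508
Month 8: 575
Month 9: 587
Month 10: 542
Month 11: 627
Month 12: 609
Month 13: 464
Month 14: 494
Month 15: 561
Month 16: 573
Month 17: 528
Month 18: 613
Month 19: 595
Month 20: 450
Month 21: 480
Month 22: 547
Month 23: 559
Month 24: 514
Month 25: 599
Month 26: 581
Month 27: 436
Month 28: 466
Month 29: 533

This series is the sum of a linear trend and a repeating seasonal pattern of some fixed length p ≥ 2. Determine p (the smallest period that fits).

7

First differences y_{t+1} − y_t: 12, -45, 85, -18, -145, 30, 67, 12, -45, 85, -18, -145, 30, 67, 12, -45, …
The difference pattern repeats every 7 terms and not for any smaller step, so p = 7.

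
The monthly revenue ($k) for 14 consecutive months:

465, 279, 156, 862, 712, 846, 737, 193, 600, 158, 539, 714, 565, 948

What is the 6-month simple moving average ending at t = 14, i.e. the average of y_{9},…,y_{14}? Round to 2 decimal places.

587.33

Sum of periods 9–14: 600 + 158 + 539 + 714 + 565 + 948 = 3524
Divide by 6: 3524 / 6 = 587.33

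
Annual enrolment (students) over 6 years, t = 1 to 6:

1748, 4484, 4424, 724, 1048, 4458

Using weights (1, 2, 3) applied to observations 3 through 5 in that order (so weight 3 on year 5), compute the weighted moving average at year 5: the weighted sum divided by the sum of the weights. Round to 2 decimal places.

Weighted sum: 1·4424 + 2·724 + 3·1048 = 4424 + 1448 + 3144 = 9016
Weight total: 1 + 2 + 3 = 6
WMA = 9016 / 6 = 1502.67

1502.67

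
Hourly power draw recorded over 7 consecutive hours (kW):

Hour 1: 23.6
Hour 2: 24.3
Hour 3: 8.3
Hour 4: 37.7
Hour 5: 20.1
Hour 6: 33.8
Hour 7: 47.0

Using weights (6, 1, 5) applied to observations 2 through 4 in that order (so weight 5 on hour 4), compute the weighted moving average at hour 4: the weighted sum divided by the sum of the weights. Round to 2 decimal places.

28.55

Weighted sum: 6·24.3 + 1·8.3 + 5·37.7 = 145.8 + 8.3 + 188.5 = 342.6
Weight total: 6 + 1 + 5 = 12
WMA = 342.6 / 12 = 28.55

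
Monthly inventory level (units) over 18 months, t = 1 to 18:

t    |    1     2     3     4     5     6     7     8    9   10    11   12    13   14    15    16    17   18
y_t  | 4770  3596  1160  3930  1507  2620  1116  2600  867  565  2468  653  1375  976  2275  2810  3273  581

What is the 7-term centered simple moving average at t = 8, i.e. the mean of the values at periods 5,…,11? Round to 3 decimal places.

Sum of periods 5–11: 1507 + 2620 + 1116 + 2600 + 867 + 565 + 2468 = 11743
Divide by 7: 11743 / 7 = 1677.571

1677.571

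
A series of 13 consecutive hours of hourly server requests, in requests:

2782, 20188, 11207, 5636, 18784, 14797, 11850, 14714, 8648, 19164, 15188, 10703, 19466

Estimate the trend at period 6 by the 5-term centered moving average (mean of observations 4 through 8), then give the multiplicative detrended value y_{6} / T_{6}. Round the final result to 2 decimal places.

Trend T_6 = (5636 + 18784 + 14797 + 11850 + 14714) / 5 = 65781/5 = 13156.2000
Ratio to trend: 14797 / 13156.2000 = 1.12

1.12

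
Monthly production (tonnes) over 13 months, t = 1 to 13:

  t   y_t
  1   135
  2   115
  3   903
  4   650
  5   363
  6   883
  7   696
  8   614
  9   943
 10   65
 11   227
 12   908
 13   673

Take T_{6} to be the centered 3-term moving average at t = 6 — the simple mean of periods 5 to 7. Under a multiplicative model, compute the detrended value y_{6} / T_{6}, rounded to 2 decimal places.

Trend T_6 = (363 + 883 + 696) / 3 = 1942/3 = 647.3333
Ratio to trend: 883 / 647.3333 = 1.36

1.36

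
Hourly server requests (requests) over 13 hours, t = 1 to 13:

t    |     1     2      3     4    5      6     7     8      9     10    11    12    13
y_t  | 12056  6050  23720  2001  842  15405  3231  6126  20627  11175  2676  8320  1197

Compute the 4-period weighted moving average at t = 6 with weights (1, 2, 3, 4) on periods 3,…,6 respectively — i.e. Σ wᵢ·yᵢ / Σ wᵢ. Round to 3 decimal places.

9186.800

Weighted sum: 1·23720 + 2·2001 + 3·842 + 4·15405 = 23720 + 4002 + 2526 + 61620 = 91868
Weight total: 1 + 2 + 3 + 4 = 10
WMA = 91868 / 10 = 9186.800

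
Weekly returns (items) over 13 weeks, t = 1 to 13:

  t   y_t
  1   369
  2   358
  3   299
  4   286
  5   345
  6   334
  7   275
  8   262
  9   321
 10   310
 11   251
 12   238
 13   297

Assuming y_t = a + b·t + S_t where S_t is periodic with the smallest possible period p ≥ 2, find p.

4

First differences y_{t+1} − y_t: -11, -59, -13, 59, -11, -59, -13, 59, -11, -59, …
The difference pattern repeats every 4 terms and not for any smaller step, so p = 4.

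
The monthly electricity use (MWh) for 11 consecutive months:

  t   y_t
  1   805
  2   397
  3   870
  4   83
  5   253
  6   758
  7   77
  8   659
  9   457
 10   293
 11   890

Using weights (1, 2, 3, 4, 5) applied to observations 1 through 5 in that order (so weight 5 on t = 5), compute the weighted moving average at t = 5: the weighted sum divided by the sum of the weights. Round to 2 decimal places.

Weighted sum: 1·805 + 2·397 + 3·870 + 4·83 + 5·253 = 805 + 794 + 2610 + 332 + 1265 = 5806
Weight total: 1 + 2 + 3 + 4 + 5 = 15
WMA = 5806 / 15 = 387.07

387.07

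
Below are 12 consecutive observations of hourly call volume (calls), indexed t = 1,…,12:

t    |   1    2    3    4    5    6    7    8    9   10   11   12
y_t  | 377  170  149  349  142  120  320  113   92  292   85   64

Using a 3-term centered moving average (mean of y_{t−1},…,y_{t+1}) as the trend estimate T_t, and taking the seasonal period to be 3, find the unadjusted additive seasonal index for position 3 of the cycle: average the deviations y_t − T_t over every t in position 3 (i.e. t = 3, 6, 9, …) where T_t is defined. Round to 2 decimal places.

Season position 3 occurs at t = 3, 6, 9 (where T_t is defined).
t=3: T_3 = 222.6667; y_3 − T_3 = 149 − 222.6667 = -73.6667
t=6: T_6 = 194.0000; y_6 − T_6 = 120 − 194.0000 = -74.0000
t=9: T_9 = 165.6667; y_9 − T_9 = 92 − 165.6667 = -73.6667
Mean deviation: (-73.6667 + -74.0000 + -73.6667) / 3 = -73.78

-73.78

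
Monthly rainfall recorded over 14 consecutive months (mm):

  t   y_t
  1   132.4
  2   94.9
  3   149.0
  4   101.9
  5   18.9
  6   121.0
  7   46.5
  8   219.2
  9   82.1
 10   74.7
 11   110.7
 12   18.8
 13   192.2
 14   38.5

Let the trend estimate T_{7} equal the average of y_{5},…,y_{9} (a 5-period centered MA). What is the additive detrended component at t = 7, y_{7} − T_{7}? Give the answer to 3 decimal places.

-51.040

Trend T_7 = (18.9 + 121.0 + 46.5 + 219.2 + 82.1) / 5 = 487.7/5 = 97.54000
Detrended value: 46.5 − 97.54000 = -51.040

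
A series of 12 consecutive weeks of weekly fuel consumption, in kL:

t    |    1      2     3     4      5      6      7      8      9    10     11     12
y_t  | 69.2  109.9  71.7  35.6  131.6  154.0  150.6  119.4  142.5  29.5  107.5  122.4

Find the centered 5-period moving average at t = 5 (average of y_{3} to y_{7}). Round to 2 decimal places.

108.70

Sum of periods 3–7: 71.7 + 35.6 + 131.6 + 154.0 + 150.6 = 543.5
Divide by 5: 543.5 / 5 = 108.70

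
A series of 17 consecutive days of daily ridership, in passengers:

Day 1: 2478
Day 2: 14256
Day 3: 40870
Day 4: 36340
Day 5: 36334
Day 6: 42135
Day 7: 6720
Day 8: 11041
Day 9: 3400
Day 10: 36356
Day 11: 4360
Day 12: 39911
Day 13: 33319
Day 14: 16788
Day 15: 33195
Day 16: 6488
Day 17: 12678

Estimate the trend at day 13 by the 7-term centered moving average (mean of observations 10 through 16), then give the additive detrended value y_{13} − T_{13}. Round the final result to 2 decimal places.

8973.71

Trend T_13 = (36356 + 4360 + 39911 + 33319 + 16788 + 33195 + 6488) / 7 = 170417/7 = 24345.2857
Detrended value: 33319 − 24345.2857 = 8973.71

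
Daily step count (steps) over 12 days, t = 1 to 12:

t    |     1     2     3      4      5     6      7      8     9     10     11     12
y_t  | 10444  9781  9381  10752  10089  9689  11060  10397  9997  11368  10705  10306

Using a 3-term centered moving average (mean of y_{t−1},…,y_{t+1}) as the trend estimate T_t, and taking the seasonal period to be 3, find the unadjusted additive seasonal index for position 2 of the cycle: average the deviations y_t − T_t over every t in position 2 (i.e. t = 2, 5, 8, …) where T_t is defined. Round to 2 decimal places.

Season position 2 occurs at t = 2, 5, 8, 11 (where T_t is defined).
t=2: T_2 = 9868.6667; y_2 − T_2 = 9781 − 9868.6667 = -87.6667
t=5: T_5 = 10176.6667; y_5 − T_5 = 10089 − 10176.6667 = -87.6667
t=8: T_8 = 10484.6667; y_8 − T_8 = 10397 − 10484.6667 = -87.6667
t=11: T_11 = 10793.0000; y_11 − T_11 = 10705 − 10793.0000 = -88.0000
Mean deviation: (-87.6667 + -87.6667 + -87.6667 + -88.0000) / 4 = -87.75

-87.75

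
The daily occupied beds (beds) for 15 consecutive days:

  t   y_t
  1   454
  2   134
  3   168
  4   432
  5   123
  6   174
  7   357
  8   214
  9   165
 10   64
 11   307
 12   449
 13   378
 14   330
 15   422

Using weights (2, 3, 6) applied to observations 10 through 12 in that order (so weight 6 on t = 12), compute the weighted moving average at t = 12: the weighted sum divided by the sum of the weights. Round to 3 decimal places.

Weighted sum: 2·64 + 3·307 + 6·449 = 128 + 921 + 2694 = 3743
Weight total: 2 + 3 + 6 = 11
WMA = 3743 / 11 = 340.273

340.273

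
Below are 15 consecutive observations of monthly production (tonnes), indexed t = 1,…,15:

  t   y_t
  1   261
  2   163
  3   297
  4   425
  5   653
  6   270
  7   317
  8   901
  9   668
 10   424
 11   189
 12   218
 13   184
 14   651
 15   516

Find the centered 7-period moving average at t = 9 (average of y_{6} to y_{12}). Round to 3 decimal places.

Sum of periods 6–12: 270 + 317 + 901 + 668 + 424 + 189 + 218 = 2987
Divide by 7: 2987 / 7 = 426.714

426.714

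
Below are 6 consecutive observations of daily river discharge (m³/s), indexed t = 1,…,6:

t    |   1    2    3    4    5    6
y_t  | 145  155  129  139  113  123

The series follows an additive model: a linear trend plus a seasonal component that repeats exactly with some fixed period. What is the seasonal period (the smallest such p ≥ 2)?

2

First differences y_{t+1} − y_t: 10, -26, 10, -26, 10, …
The difference pattern repeats every 2 terms and not for any smaller step, so p = 2.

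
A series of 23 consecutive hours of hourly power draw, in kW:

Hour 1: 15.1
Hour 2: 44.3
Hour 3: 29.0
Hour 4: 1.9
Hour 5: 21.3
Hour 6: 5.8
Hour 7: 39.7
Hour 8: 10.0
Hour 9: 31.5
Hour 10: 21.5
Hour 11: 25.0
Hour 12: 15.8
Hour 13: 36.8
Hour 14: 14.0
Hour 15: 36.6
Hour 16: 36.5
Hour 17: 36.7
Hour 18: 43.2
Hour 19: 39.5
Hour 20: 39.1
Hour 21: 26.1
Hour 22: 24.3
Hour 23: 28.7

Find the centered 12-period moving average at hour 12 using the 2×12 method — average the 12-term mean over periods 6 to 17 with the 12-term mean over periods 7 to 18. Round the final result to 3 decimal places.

Sum over 6–17: 5.8 + 39.7 + 10.0 + 31.5 + 21.5 + 25.0 + 15.8 + 36.8 + 14.0 + 36.6 + 36.5 + 36.7 = 309.9
Sum over 7–18: 39.7 + 10.0 + 31.5 + 21.5 + 25.0 + 15.8 + 36.8 + 14.0 + 36.6 + 36.5 + 36.7 + 43.2 = 347.3
CMA at t=12 = (309.9 + 347.3) / (2·12) = 657.2 / 24 = 27.383

27.383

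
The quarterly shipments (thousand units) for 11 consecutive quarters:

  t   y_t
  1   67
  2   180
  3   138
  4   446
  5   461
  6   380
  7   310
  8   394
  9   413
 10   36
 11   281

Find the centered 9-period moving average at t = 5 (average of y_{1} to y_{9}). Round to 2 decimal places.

Sum of periods 1–9: 67 + 180 + 138 + 446 + 461 + 380 + 310 + 394 + 413 = 2789
Divide by 9: 2789 / 9 = 309.89

309.89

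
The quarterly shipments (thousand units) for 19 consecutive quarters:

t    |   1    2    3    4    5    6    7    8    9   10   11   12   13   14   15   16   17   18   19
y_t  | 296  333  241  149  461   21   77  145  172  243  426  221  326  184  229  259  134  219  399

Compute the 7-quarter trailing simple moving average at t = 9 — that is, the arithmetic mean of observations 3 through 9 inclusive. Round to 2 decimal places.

180.86

Sum of periods 3–9: 241 + 149 + 461 + 21 + 77 + 145 + 172 = 1266
Divide by 7: 1266 / 7 = 180.86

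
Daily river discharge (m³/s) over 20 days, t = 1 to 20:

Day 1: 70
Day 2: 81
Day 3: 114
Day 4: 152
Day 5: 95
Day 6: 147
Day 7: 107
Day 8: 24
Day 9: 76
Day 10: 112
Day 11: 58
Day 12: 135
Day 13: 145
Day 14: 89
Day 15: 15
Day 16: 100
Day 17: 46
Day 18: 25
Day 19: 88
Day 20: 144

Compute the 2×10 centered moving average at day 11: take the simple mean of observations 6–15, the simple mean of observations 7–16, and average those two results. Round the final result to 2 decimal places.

Sum over 6–15: 147 + 107 + 24 + 76 + 112 + 58 + 135 + 145 + 89 + 15 = 908
Sum over 7–16: 107 + 24 + 76 + 112 + 58 + 135 + 145 + 89 + 15 + 100 = 861
CMA at t=11 = (908 + 861) / (2·10) = 1769 / 20 = 88.45

88.45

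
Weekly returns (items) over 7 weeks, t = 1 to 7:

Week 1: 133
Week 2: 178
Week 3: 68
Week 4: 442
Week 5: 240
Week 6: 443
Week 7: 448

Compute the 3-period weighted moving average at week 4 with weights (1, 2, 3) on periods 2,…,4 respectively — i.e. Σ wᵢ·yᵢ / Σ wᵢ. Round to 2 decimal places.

273.33

Weighted sum: 1·178 + 2·68 + 3·442 = 178 + 136 + 1326 = 1640
Weight total: 1 + 2 + 3 = 6
WMA = 1640 / 6 = 273.33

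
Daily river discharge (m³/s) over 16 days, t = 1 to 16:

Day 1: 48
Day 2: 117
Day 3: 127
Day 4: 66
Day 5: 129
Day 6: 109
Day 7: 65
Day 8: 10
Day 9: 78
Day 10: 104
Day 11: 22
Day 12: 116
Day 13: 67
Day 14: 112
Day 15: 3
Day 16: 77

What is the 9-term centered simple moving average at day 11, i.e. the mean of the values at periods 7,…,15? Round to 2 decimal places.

64.11

Sum of periods 7–15: 65 + 10 + 78 + 104 + 22 + 116 + 67 + 112 + 3 = 577
Divide by 9: 577 / 9 = 64.11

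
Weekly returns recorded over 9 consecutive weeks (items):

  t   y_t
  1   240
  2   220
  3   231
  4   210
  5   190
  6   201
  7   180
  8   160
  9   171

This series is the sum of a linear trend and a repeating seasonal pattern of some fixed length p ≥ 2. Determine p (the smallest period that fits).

3

First differences y_{t+1} − y_t: -20, 11, -21, -20, 11, -21, -20, 11, …
The difference pattern repeats every 3 terms and not for any smaller step, so p = 3.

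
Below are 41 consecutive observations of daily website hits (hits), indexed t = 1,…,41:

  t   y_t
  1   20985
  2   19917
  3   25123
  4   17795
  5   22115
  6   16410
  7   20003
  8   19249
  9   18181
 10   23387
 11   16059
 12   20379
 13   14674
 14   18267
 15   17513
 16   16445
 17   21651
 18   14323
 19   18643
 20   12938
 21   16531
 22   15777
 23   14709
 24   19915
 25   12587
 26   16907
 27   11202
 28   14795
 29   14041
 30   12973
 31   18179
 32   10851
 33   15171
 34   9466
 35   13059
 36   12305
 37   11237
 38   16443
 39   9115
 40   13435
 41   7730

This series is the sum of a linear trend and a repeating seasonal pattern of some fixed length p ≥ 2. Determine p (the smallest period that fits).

First differences y_{t+1} − y_t: -1068, 5206, -7328, 4320, -5705, 3593, -754, -1068, 5206, -7328, 4320, -5705, 3593, -754, -1068, 5206, …
The difference pattern repeats every 7 terms and not for any smaller step, so p = 7.

7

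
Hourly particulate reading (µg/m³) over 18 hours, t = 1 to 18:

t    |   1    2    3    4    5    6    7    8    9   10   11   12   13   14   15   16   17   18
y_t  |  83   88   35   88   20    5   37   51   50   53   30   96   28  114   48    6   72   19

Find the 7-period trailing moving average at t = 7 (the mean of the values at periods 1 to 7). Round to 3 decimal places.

Sum of periods 1–7: 83 + 88 + 35 + 88 + 20 + 5 + 37 = 356
Divide by 7: 356 / 7 = 50.857

50.857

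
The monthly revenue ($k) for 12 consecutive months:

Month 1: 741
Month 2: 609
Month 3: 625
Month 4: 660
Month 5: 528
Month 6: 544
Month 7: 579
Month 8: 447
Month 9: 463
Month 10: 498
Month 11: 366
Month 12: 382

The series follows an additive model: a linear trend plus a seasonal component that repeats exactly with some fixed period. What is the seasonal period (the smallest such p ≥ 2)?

First differences y_{t+1} − y_t: -132, 16, 35, -132, 16, 35, -132, 16, …
The difference pattern repeats every 3 terms and not for any smaller step, so p = 3.

3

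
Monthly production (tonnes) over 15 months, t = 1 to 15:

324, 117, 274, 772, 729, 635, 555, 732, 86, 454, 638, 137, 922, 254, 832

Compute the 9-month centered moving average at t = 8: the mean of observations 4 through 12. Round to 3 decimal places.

Sum of periods 4–12: 772 + 729 + 635 + 555 + 732 + 86 + 454 + 638 + 137 = 4738
Divide by 9: 4738 / 9 = 526.444

526.444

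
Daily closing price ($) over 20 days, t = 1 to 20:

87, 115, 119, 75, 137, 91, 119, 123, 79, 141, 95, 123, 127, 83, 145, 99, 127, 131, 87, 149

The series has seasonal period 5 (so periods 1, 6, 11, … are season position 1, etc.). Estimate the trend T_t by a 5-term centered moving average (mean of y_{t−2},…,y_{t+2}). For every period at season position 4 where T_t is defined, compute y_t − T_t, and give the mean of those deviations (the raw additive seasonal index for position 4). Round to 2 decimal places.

-32.40

Season position 4 occurs at t = 4, 9, 14 (where T_t is defined).
t=4: T_4 = 107.4000; y_4 − T_4 = 75 − 107.4000 = -32.4000
t=9: T_9 = 111.4000; y_9 − T_9 = 79 − 111.4000 = -32.4000
t=14: T_14 = 115.4000; y_14 − T_14 = 83 − 115.4000 = -32.4000
Mean deviation: (-32.4000 + -32.4000 + -32.4000) / 3 = -32.40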